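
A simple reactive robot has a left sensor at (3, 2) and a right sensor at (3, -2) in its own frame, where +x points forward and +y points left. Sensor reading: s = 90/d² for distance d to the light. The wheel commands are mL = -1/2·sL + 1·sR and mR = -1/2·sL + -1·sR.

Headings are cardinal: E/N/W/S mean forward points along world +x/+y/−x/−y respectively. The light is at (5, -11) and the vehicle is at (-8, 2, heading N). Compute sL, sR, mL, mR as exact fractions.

left sensor world pos  = (-10, 5); dL² = 481
right sensor world pos = (-6, 5); dR² = 377
sL = 90/481 = 90/481
sR = 90/377 = 90/377
mL = -1/2·sL + 1·sR = 2025/13949
mR = -1/2·sL + -1·sR = -4635/13949

90/481 90/377 2025/13949 -4635/13949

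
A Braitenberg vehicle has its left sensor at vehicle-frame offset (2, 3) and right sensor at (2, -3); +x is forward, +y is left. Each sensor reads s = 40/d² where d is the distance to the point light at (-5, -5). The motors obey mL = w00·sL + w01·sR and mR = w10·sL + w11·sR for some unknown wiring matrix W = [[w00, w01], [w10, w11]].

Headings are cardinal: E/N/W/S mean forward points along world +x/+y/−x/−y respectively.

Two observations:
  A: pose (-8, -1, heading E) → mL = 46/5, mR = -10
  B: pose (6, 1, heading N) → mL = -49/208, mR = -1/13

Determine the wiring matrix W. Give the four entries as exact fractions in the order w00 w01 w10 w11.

obs A: pose=(-8,-1,E) → sL=4/5, sR=20, mL=46/5, mR=-10
obs B: pose=(6,1,N) → sL=5/16, sR=2/13, mL=-49/208, mR=-1/13
sensor matrix S = [[4/5, 20], [5/16, 2/13]]; det S = -1593/260
solve [mL_A; mL_B] = S·[w00; w01] and [mR_A; mR_B] = S·[w10; w11]:
  w00 = -1, w01 = 1/2, w10 = 0, w11 = -1/2

-1 1/2 0 -1/2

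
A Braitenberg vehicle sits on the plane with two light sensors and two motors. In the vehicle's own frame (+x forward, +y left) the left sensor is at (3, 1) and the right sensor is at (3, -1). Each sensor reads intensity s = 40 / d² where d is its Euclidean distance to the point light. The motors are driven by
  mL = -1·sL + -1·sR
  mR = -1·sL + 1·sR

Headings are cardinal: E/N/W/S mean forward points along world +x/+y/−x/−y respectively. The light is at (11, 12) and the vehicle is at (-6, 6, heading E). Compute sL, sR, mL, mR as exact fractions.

40/221 8/49 -3728/10829 -192/10829

left sensor world pos  = (-3, 7); dL² = 221
right sensor world pos = (-3, 5); dR² = 245
sL = 40/221 = 40/221
sR = 40/245 = 8/49
mL = -1·sL + -1·sR = -3728/10829
mR = -1·sL + 1·sR = -192/10829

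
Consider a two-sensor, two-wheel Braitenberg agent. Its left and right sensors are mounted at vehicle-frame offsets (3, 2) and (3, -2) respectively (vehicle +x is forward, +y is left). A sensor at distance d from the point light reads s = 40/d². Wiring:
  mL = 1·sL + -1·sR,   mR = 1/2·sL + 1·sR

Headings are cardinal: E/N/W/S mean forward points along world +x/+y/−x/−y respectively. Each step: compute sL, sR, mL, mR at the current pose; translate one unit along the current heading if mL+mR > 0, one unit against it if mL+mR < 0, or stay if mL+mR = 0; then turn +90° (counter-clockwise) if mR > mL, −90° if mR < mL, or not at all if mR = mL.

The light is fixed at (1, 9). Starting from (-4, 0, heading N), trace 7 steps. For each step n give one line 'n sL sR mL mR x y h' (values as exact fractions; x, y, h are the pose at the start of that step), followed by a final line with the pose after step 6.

n=0: pose=(-4,0,N); sL=8/17, sR=8/9; mL=-64/153, mR=172/153; mL+mR=12/17 → advance +1; mR−mL=236/153 → turn +1·90°
n=1: pose=(-4,1,W); sL=10/41, sR=2/5; mL=-32/205, mR=107/205; mL+mR=15/41 → advance +1; mR−mL=139/205 → turn +1·90°
n=2: pose=(-5,1,S); sL=40/137, sR=8/37; mL=384/5069, mR=1836/5069; mL+mR=60/137 → advance +1; mR−mL=1452/5069 → turn +1·90°
n=3: pose=(-5,0,E); sL=20/29, sR=4/13; mL=144/377, mR=246/377; mL+mR=30/29 → advance +1; mR−mL=102/377 → turn +1·90°
n=4: pose=(-4,0,N); sL=8/17, sR=8/9; mL=-64/153, mR=172/153; mL+mR=12/17 → advance +1; mR−mL=236/153 → turn +1·90°
n=5: pose=(-4,1,W); sL=10/41, sR=2/5; mL=-32/205, mR=107/205; mL+mR=15/41 → advance +1; mR−mL=139/205 → turn +1·90°
n=6: pose=(-5,1,S); sL=40/137, sR=8/37; mL=384/5069, mR=1836/5069; mL+mR=60/137 → advance +1; mR−mL=1452/5069 → turn +1·90°

0 8/17 8/9 -64/153 172/153 -4 0 N
1 10/41 2/5 -32/205 107/205 -4 1 W
2 40/137 8/37 384/5069 1836/5069 -5 1 S
3 20/29 4/13 144/377 246/377 -5 0 E
4 8/17 8/9 -64/153 172/153 -4 0 N
5 10/41 2/5 -32/205 107/205 -4 1 W
6 40/137 8/37 384/5069 1836/5069 -5 1 S
final -5 0 E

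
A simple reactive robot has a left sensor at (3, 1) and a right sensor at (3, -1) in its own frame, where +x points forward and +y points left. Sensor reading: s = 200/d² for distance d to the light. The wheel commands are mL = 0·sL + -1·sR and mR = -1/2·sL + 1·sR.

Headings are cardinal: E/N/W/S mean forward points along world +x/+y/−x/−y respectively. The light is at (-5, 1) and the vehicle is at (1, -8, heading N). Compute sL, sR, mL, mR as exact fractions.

200/61 40/17 -40/17 740/1037

left sensor world pos  = (0, -5); dL² = 61
right sensor world pos = (2, -5); dR² = 85
sL = 200/61 = 200/61
sR = 200/85 = 40/17
mL = 0·sL + -1·sR = -40/17
mR = -1/2·sL + 1·sR = 740/1037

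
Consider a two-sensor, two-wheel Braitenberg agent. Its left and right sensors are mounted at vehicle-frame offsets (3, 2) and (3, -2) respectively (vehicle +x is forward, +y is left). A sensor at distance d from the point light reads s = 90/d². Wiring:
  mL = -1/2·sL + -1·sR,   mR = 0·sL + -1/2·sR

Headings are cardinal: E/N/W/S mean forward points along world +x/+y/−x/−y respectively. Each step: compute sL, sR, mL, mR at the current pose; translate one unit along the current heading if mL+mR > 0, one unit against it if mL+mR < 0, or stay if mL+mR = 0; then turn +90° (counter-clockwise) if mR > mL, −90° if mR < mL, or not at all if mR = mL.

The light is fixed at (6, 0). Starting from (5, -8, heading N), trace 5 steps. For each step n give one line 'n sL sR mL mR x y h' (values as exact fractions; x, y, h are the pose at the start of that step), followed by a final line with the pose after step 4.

0 45/17 45/13 -2115/442 -45/26 5 -8 N
1 90/137 18/13 -3051/1781 -9/13 5 -9 W
2 45/74 45/74 -135/148 -45/148 6 -9 S
3 2 90/109 -199/109 -45/109 6 -8 E
4 45/17 45/13 -2115/442 -45/26 5 -8 N
final 5 -9 W

n=0: pose=(5,-8,N); sL=45/17, sR=45/13; mL=-2115/442, mR=-45/26; mL+mR=-1440/221 → advance -1; mR−mL=675/221 → turn +1·90°
n=1: pose=(5,-9,W); sL=90/137, sR=18/13; mL=-3051/1781, mR=-9/13; mL+mR=-4284/1781 → advance -1; mR−mL=1818/1781 → turn +1·90°
n=2: pose=(6,-9,S); sL=45/74, sR=45/74; mL=-135/148, mR=-45/148; mL+mR=-45/37 → advance -1; mR−mL=45/74 → turn +1·90°
n=3: pose=(6,-8,E); sL=2, sR=90/109; mL=-199/109, mR=-45/109; mL+mR=-244/109 → advance -1; mR−mL=154/109 → turn +1·90°
n=4: pose=(5,-8,N); sL=45/17, sR=45/13; mL=-2115/442, mR=-45/26; mL+mR=-1440/221 → advance -1; mR−mL=675/221 → turn +1·90°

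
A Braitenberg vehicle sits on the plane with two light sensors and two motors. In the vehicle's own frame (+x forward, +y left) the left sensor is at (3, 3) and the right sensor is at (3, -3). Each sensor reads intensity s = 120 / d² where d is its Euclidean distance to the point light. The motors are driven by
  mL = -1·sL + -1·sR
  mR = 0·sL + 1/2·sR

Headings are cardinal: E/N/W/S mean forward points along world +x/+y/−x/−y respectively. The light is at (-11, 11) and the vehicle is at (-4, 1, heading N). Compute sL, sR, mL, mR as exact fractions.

24/13 120/149 -5136/1937 60/149

left sensor world pos  = (-7, 4); dL² = 65
right sensor world pos = (-1, 4); dR² = 149
sL = 120/65 = 24/13
sR = 120/149 = 120/149
mL = -1·sL + -1·sR = -5136/1937
mR = 0·sL + 1/2·sR = 60/149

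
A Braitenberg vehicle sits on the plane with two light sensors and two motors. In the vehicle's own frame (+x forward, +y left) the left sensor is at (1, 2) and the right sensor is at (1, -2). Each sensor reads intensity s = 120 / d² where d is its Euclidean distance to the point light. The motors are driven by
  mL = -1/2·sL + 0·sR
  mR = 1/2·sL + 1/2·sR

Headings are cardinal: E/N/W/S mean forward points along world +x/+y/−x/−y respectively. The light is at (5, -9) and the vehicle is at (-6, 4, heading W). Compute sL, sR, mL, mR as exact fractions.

left sensor world pos  = (-7, 2); dL² = 265
right sensor world pos = (-7, 6); dR² = 369
sL = 120/265 = 24/53
sR = 120/369 = 40/123
mL = -1/2·sL + 0·sR = -12/53
mR = 1/2·sL + 1/2·sR = 2536/6519

24/53 40/123 -12/53 2536/6519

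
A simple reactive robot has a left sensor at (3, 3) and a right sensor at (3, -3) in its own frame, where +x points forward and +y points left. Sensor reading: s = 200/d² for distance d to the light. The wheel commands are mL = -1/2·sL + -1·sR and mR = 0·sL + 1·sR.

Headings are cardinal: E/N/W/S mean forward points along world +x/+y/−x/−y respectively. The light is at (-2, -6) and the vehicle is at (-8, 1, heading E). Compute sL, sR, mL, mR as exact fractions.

200/109 8 -972/109 8

left sensor world pos  = (-5, 4); dL² = 109
right sensor world pos = (-5, -2); dR² = 25
sL = 200/109 = 200/109
sR = 200/25 = 8
mL = -1/2·sL + -1·sR = -972/109
mR = 0·sL + 1·sR = 8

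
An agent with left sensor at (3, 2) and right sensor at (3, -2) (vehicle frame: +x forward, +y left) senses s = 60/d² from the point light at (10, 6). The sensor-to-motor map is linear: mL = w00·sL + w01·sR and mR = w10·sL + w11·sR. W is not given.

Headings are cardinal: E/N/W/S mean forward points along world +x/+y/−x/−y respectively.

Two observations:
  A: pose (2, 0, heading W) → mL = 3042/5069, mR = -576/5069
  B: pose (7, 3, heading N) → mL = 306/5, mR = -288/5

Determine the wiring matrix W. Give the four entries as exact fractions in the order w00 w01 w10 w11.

1/2 1 1 -1

obs A: pose=(2,0,W) → sL=12/37, sR=60/137, mL=3042/5069, mR=-576/5069
obs B: pose=(7,3,N) → sL=12/5, sR=60, mL=306/5, mR=-288/5
sensor matrix S = [[12/37, 60/137], [12/5, 60]]; det S = 93312/5069
solve [mL_A; mL_B] = S·[w00; w01] and [mR_A; mR_B] = S·[w10; w11]:
  w00 = 1/2, w01 = 1, w10 = 1, w11 = -1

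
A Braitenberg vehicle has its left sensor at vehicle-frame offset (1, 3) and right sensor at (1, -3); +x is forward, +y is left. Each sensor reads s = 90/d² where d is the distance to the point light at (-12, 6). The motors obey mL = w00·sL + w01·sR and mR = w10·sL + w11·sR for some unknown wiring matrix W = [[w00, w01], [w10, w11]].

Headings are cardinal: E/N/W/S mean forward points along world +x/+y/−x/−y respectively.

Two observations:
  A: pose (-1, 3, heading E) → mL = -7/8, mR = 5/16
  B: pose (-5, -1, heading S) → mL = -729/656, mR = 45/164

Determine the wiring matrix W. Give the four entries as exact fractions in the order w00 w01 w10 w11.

obs A: pose=(-1,3,E) → sL=5/8, sR=1/2, mL=-7/8, mR=5/16
obs B: pose=(-5,-1,S) → sL=45/82, sR=9/8, mL=-729/656, mR=45/164
sensor matrix S = [[5/8, 1/2], [45/82, 9/8]]; det S = 1125/2624
solve [mL_A; mL_B] = S·[w00; w01] and [mR_A; mR_B] = S·[w10; w11]:
  w00 = -1, w01 = -1/2, w10 = 1/2, w11 = 0

-1 -1/2 1/2 0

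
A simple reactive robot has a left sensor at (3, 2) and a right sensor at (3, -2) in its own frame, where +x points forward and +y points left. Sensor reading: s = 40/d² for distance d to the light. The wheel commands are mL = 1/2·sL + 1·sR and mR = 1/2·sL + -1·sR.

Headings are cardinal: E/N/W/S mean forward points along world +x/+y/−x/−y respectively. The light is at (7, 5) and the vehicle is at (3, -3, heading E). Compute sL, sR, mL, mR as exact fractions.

left sensor world pos  = (6, -1); dL² = 37
right sensor world pos = (6, -5); dR² = 101
sL = 40/37 = 40/37
sR = 40/101 = 40/101
mL = 1/2·sL + 1·sR = 3500/3737
mR = 1/2·sL + -1·sR = 540/3737

40/37 40/101 3500/3737 540/3737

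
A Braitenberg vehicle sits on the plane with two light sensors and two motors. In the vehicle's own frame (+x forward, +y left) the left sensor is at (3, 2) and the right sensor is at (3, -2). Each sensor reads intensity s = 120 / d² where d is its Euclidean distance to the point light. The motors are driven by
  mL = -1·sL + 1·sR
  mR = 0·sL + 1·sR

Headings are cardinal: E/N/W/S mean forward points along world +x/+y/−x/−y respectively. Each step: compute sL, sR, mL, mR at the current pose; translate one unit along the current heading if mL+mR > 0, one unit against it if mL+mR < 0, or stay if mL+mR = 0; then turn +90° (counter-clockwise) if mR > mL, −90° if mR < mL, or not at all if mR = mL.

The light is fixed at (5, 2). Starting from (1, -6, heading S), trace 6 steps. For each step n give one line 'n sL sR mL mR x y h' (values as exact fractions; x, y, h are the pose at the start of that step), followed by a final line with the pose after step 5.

0 24/25 120/157 -768/3925 120/157 1 -6 S
1 12/5 60/61 -432/305 60/61 1 -7 E
2 24/17 8/3 64/51 8/3 0 -7 N
3 30/41 6/5 96/205 6/5 0 -6 W
4 120/137 24/37 -1152/5069 24/37 -1 -6 S
5 60/29 12/13 -432/377 12/13 -1 -7 E
final -2 -7 N

n=0: pose=(1,-6,S); sL=24/25, sR=120/157; mL=-768/3925, mR=120/157; mL+mR=2232/3925 → advance +1; mR−mL=24/25 → turn +1·90°
n=1: pose=(1,-7,E); sL=12/5, sR=60/61; mL=-432/305, mR=60/61; mL+mR=-132/305 → advance -1; mR−mL=12/5 → turn +1·90°
n=2: pose=(0,-7,N); sL=24/17, sR=8/3; mL=64/51, mR=8/3; mL+mR=200/51 → advance +1; mR−mL=24/17 → turn +1·90°
n=3: pose=(0,-6,W); sL=30/41, sR=6/5; mL=96/205, mR=6/5; mL+mR=342/205 → advance +1; mR−mL=30/41 → turn +1·90°
n=4: pose=(-1,-6,S); sL=120/137, sR=24/37; mL=-1152/5069, mR=24/37; mL+mR=2136/5069 → advance +1; mR−mL=120/137 → turn +1·90°
n=5: pose=(-1,-7,E); sL=60/29, sR=12/13; mL=-432/377, mR=12/13; mL+mR=-84/377 → advance -1; mR−mL=60/29 → turn +1·90°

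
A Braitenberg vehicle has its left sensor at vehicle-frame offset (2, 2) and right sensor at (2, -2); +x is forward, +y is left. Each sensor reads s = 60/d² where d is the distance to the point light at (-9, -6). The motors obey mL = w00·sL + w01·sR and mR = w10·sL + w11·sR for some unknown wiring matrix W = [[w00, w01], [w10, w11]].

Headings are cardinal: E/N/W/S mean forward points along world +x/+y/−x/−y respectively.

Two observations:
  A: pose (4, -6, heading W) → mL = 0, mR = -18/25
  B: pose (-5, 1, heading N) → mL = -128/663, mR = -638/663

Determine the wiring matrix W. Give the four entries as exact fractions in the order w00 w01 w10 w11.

obs A: pose=(4,-6,W) → sL=12/25, sR=12/25, mL=0, mR=-18/25
obs B: pose=(-5,1,N) → sL=12/17, sR=20/39, mL=-128/663, mR=-638/663
sensor matrix S = [[12/25, 12/25], [12/17, 20/39]]; det S = -512/5525
solve [mL_A; mL_B] = S·[w00; w01] and [mR_A; mR_B] = S·[w10; w11]:
  w00 = -1, w01 = 1, w10 = -1, w11 = -1/2

-1 1 -1 -1/2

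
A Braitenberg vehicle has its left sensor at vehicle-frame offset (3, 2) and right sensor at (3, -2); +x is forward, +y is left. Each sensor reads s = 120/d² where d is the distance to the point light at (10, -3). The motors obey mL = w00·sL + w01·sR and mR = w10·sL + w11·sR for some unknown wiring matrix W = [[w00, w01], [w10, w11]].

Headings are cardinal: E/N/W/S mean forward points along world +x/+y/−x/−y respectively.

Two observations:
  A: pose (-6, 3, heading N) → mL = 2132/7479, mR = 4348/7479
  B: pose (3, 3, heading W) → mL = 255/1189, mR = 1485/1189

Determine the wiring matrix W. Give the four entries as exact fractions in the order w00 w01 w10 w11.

obs A: pose=(-6,3,N) → sL=8/27, sR=120/277, mL=2132/7479, mR=4348/7479
obs B: pose=(3,3,W) → sL=30/29, sR=30/41, mL=255/1189, mR=1485/1189
sensor matrix S = [[8/27, 120/277], [30/29, 30/41]]; det S = -685760/2964177
solve [mL_A; mL_B] = S·[w00; w01] and [mR_A; mR_B] = S·[w10; w11]:
  w00 = -1/2, w01 = 1, w10 = 1/2, w11 = 1

-1/2 1 1/2 1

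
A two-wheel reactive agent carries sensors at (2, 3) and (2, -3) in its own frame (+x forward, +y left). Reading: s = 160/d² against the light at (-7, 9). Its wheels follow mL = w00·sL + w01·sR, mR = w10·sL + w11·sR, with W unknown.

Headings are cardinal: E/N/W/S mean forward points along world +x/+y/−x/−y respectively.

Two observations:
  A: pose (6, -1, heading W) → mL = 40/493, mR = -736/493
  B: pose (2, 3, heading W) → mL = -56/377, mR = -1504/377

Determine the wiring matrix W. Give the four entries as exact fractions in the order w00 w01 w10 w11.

1 -1/2 -1 -1

obs A: pose=(6,-1,W) → sL=16/29, sR=16/17, mL=40/493, mR=-736/493
obs B: pose=(2,3,W) → sL=16/13, sR=80/29, mL=-56/377, mR=-1504/377
sensor matrix S = [[16/29, 16/17], [16/13, 80/29]]; det S = 67584/185861
solve [mL_A; mL_B] = S·[w00; w01] and [mR_A; mR_B] = S·[w10; w11]:
  w00 = 1, w01 = -1/2, w10 = -1, w11 = -1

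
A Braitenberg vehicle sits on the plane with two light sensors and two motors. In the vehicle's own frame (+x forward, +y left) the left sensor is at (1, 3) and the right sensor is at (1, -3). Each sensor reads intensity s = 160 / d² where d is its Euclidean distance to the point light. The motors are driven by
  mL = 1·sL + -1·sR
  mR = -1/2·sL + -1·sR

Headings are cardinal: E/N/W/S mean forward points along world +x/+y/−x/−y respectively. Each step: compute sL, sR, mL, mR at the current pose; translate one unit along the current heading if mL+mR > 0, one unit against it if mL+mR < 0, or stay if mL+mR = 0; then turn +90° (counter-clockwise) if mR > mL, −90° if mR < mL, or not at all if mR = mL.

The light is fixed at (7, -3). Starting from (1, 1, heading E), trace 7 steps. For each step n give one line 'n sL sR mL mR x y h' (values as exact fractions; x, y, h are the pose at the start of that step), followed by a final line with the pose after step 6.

0 80/37 80/13 -1920/481 -3480/481 1 1 E
1 32/5 160/109 2688/545 -2544/545 0 1 S
2 5/2 8/5 9/10 -57/20 0 0 W
3 160/97 32/5 -2304/485 -3504/485 1 0 N
4 16/5 80/13 -192/65 -504/65 1 -1 E
5 160/17 160/101 13440/1717 -10800/1717 0 -1 S
6 40/17 2 6/17 -54/17 0 -2 W
final 1 -2 N

n=0: pose=(1,1,E); sL=80/37, sR=80/13; mL=-1920/481, mR=-3480/481; mL+mR=-5400/481 → advance -1; mR−mL=-120/37 → turn -1·90°
n=1: pose=(0,1,S); sL=32/5, sR=160/109; mL=2688/545, mR=-2544/545; mL+mR=144/545 → advance +1; mR−mL=-48/5 → turn -1·90°
n=2: pose=(0,0,W); sL=5/2, sR=8/5; mL=9/10, mR=-57/20; mL+mR=-39/20 → advance -1; mR−mL=-15/4 → turn -1·90°
n=3: pose=(1,0,N); sL=160/97, sR=32/5; mL=-2304/485, mR=-3504/485; mL+mR=-5808/485 → advance -1; mR−mL=-240/97 → turn -1·90°
n=4: pose=(1,-1,E); sL=16/5, sR=80/13; mL=-192/65, mR=-504/65; mL+mR=-696/65 → advance -1; mR−mL=-24/5 → turn -1·90°
n=5: pose=(0,-1,S); sL=160/17, sR=160/101; mL=13440/1717, mR=-10800/1717; mL+mR=2640/1717 → advance +1; mR−mL=-240/17 → turn -1·90°
n=6: pose=(0,-2,W); sL=40/17, sR=2; mL=6/17, mR=-54/17; mL+mR=-48/17 → advance -1; mR−mL=-60/17 → turn -1·90°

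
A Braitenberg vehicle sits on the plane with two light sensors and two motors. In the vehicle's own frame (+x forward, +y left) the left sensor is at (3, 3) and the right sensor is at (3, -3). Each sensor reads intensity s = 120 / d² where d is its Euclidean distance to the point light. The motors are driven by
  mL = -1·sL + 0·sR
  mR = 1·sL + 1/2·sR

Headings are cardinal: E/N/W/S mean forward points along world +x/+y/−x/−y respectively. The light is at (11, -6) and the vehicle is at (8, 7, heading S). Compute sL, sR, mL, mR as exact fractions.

left sensor world pos  = (11, 4); dL² = 100
right sensor world pos = (5, 4); dR² = 136
sL = 120/100 = 6/5
sR = 120/136 = 15/17
mL = -1·sL + 0·sR = -6/5
mR = 1·sL + 1/2·sR = 279/170

6/5 15/17 -6/5 279/170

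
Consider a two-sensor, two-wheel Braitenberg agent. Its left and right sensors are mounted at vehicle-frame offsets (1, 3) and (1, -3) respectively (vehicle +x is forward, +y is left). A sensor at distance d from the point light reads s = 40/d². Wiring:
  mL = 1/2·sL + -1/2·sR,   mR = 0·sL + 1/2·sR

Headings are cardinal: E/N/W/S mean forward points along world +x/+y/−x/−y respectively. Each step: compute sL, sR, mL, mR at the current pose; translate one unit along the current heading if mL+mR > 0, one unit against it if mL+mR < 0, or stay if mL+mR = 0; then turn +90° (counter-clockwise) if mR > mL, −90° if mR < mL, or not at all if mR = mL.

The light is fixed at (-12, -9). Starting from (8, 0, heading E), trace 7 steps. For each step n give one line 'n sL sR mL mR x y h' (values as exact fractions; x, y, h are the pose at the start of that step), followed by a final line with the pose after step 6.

0 8/117 40/477 -16/2067 20/477 8 0 E
1 5/53 10/169 315/17914 5/169 9 0 N
2 40/449 40/569 2400/255481 20/569 9 1 W
3 4/61 4/37 -48/2257 2/37 8 1 S
4 8/117 40/477 -16/2067 20/477 8 0 E
5 5/53 10/169 315/17914 5/169 9 0 N
6 40/449 40/569 2400/255481 20/569 9 1 W
final 8 1 S

n=0: pose=(8,0,E); sL=8/117, sR=40/477; mL=-16/2067, mR=20/477; mL+mR=4/117 → advance +1; mR−mL=308/6201 → turn +1·90°
n=1: pose=(9,0,N); sL=5/53, sR=10/169; mL=315/17914, mR=5/169; mL+mR=5/106 → advance +1; mR−mL=215/17914 → turn +1·90°
n=2: pose=(9,1,W); sL=40/449, sR=40/569; mL=2400/255481, mR=20/569; mL+mR=20/449 → advance +1; mR−mL=6580/255481 → turn +1·90°
n=3: pose=(8,1,S); sL=4/61, sR=4/37; mL=-48/2257, mR=2/37; mL+mR=2/61 → advance +1; mR−mL=170/2257 → turn +1·90°
n=4: pose=(8,0,E); sL=8/117, sR=40/477; mL=-16/2067, mR=20/477; mL+mR=4/117 → advance +1; mR−mL=308/6201 → turn +1·90°
n=5: pose=(9,0,N); sL=5/53, sR=10/169; mL=315/17914, mR=5/169; mL+mR=5/106 → advance +1; mR−mL=215/17914 → turn +1·90°
n=6: pose=(9,1,W); sL=40/449, sR=40/569; mL=2400/255481, mR=20/569; mL+mR=20/449 → advance +1; mR−mL=6580/255481 → turn +1·90°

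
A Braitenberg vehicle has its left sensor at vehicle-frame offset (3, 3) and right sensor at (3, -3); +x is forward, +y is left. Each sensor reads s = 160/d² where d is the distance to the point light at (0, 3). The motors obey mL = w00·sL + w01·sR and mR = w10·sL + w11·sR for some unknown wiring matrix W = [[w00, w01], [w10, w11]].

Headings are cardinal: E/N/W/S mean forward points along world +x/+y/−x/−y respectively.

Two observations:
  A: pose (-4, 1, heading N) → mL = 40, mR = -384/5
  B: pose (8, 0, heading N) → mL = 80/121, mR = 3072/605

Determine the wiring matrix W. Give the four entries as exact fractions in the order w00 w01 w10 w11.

obs A: pose=(-4,1,N) → sL=16/5, sR=80, mL=40, mR=-384/5
obs B: pose=(8,0,N) → sL=32/5, sR=160/121, mL=80/121, mR=3072/605
sensor matrix S = [[16/5, 80], [32/5, 160/121]]; det S = -61440/121
solve [mL_A; mL_B] = S·[w00; w01] and [mR_A; mR_B] = S·[w10; w11]:
  w00 = 0, w01 = 1/2, w10 = 1, w11 = -1

0 1/2 1 -1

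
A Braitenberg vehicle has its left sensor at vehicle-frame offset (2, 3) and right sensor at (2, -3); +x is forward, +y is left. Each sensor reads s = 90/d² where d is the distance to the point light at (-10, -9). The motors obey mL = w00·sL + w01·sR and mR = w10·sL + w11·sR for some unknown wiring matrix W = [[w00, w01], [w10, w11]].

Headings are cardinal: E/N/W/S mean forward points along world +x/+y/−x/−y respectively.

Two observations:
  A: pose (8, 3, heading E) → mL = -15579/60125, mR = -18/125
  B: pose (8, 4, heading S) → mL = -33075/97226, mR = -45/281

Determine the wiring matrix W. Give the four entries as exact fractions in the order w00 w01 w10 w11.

-1/2 -1 -1 0

obs A: pose=(8,3,E) → sL=18/125, sR=90/481, mL=-15579/60125, mR=-18/125
obs B: pose=(8,4,S) → sL=45/281, sR=45/173, mL=-33075/97226, mR=-45/281
sensor matrix S = [[18/125, 90/481], [45/281, 45/173]]; det S = 4379832/584571325
solve [mL_A; mL_B] = S·[w00; w01] and [mR_A; mR_B] = S·[w10; w11]:
  w00 = -1/2, w01 = -1, w10 = -1, w11 = 0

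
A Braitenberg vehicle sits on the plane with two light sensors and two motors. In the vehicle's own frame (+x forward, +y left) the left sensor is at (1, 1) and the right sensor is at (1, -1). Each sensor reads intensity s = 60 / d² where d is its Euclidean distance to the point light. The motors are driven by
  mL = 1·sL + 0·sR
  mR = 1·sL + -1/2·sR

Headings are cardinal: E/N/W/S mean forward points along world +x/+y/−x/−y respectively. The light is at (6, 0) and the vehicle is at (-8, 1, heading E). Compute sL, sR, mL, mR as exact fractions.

60/173 60/169 60/173 4950/29237

left sensor world pos  = (-7, 2); dL² = 173
right sensor world pos = (-7, 0); dR² = 169
sL = 60/173 = 60/173
sR = 60/169 = 60/169
mL = 1·sL + 0·sR = 60/173
mR = 1·sL + -1/2·sR = 4950/29237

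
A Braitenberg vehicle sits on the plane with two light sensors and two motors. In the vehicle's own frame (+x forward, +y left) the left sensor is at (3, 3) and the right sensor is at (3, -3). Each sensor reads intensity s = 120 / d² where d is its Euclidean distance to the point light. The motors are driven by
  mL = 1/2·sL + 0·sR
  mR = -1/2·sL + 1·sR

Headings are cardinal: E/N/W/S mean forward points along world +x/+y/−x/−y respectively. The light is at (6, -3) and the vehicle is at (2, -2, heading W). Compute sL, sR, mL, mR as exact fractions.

120/53 24/13 60/53 492/689

left sensor world pos  = (-1, -5); dL² = 53
right sensor world pos = (-1, 1); dR² = 65
sL = 120/53 = 120/53
sR = 120/65 = 24/13
mL = 1/2·sL + 0·sR = 60/53
mR = -1/2·sL + 1·sR = 492/689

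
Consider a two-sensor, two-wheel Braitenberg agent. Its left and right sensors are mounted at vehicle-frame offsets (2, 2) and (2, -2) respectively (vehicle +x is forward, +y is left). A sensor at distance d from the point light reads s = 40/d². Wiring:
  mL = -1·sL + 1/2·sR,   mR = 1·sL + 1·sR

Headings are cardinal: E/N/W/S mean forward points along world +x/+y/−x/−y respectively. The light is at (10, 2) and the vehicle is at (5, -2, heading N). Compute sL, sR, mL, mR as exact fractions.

left sensor world pos  = (3, 0); dL² = 53
right sensor world pos = (7, 0); dR² = 13
sL = 40/53 = 40/53
sR = 40/13 = 40/13
mL = -1·sL + 1/2·sR = 540/689
mR = 1·sL + 1·sR = 2640/689

40/53 40/13 540/689 2640/689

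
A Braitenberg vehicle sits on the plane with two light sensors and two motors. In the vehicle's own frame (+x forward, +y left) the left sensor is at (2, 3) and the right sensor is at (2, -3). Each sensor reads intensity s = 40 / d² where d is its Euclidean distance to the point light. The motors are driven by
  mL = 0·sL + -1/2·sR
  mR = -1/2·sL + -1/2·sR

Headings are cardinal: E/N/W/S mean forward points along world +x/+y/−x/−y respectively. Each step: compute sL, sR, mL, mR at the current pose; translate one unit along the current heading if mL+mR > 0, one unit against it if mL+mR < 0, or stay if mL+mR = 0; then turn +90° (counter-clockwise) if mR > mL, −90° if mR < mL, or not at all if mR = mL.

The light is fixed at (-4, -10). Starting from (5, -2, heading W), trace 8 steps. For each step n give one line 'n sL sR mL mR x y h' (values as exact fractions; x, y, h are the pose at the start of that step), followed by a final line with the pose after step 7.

0 20/37 4/17 -2/17 -244/629 5 -2 W
1 40/149 40/269 -20/269 -8360/40081 6 -2 N
2 10/61 1/4 -1/8 -101/488 6 -3 E
3 40/169 40/61 -20/61 -4600/10309 5 -3 S
4 20/37 4/17 -2/17 -244/629 5 -2 W
5 40/149 40/269 -20/269 -8360/40081 6 -2 N
6 10/61 1/4 -1/8 -101/488 6 -3 E
7 40/169 40/61 -20/61 -4600/10309 5 -3 S
final 5 -2 W

n=0: pose=(5,-2,W); sL=20/37, sR=4/17; mL=-2/17, mR=-244/629; mL+mR=-318/629 → advance -1; mR−mL=-10/37 → turn -1·90°
n=1: pose=(6,-2,N); sL=40/149, sR=40/269; mL=-20/269, mR=-8360/40081; mL+mR=-11340/40081 → advance -1; mR−mL=-20/149 → turn -1·90°
n=2: pose=(6,-3,E); sL=10/61, sR=1/4; mL=-1/8, mR=-101/488; mL+mR=-81/244 → advance -1; mR−mL=-5/61 → turn -1·90°
n=3: pose=(5,-3,S); sL=40/169, sR=40/61; mL=-20/61, mR=-4600/10309; mL+mR=-7980/10309 → advance -1; mR−mL=-20/169 → turn -1·90°
n=4: pose=(5,-2,W); sL=20/37, sR=4/17; mL=-2/17, mR=-244/629; mL+mR=-318/629 → advance -1; mR−mL=-10/37 → turn -1·90°
n=5: pose=(6,-2,N); sL=40/149, sR=40/269; mL=-20/269, mR=-8360/40081; mL+mR=-11340/40081 → advance -1; mR−mL=-20/149 → turn -1·90°
n=6: pose=(6,-3,E); sL=10/61, sR=1/4; mL=-1/8, mR=-101/488; mL+mR=-81/244 → advance -1; mR−mL=-5/61 → turn -1·90°
n=7: pose=(5,-3,S); sL=40/169, sR=40/61; mL=-20/61, mR=-4600/10309; mL+mR=-7980/10309 → advance -1; mR−mL=-20/169 → turn -1·90°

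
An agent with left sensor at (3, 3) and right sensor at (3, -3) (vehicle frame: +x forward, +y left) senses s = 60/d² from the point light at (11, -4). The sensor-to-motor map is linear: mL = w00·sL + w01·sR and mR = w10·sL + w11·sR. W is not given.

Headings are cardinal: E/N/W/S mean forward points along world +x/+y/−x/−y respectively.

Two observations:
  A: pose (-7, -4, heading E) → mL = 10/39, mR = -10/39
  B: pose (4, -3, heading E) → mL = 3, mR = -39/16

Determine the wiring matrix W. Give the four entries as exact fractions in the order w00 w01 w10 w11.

0 1 -1/2 -1/2

obs A: pose=(-7,-4,E) → sL=10/39, sR=10/39, mL=10/39, mR=-10/39
obs B: pose=(4,-3,E) → sL=15/8, sR=3, mL=3, mR=-39/16
sensor matrix S = [[10/39, 10/39], [15/8, 3]]; det S = 15/52
solve [mL_A; mL_B] = S·[w00; w01] and [mR_A; mR_B] = S·[w10; w11]:
  w00 = 0, w01 = 1, w10 = -1/2, w11 = -1/2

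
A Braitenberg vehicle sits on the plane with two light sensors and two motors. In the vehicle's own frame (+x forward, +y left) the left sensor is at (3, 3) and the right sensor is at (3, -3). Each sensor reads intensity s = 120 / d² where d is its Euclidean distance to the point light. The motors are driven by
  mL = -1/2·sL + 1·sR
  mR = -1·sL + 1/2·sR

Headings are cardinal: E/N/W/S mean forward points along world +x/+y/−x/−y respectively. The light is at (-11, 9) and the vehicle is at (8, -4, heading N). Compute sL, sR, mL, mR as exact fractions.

30/89 15/73 240/6497 -3045/12994

left sensor world pos  = (5, -1); dL² = 356
right sensor world pos = (11, -1); dR² = 584
sL = 120/356 = 30/89
sR = 120/584 = 15/73
mL = -1/2·sL + 1·sR = 240/6497
mR = -1·sL + 1/2·sR = -3045/12994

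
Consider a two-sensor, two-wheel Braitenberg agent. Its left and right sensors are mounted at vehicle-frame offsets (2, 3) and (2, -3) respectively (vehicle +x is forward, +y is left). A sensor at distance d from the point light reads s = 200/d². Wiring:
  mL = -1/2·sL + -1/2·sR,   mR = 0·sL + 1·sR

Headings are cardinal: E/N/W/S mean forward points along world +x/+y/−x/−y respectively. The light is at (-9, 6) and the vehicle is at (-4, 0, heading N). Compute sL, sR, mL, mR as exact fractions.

left sensor world pos  = (-7, 2); dL² = 20
right sensor world pos = (-1, 2); dR² = 80
sL = 200/20 = 10
sR = 200/80 = 5/2
mL = -1/2·sL + -1/2·sR = -25/4
mR = 0·sL + 1·sR = 5/2

10 5/2 -25/4 5/2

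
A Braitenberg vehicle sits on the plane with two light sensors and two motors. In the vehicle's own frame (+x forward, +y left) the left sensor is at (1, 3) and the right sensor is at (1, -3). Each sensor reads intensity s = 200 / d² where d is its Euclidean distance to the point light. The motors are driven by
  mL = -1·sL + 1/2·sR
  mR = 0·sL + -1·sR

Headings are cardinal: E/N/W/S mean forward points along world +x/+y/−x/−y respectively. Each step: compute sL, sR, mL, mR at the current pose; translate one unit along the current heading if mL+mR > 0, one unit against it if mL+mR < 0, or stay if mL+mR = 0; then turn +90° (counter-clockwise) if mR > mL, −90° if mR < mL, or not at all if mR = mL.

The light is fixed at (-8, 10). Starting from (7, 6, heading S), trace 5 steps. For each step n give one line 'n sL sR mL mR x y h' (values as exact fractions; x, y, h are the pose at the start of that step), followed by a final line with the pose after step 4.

n=0: pose=(7,6,S); sL=200/349, sR=200/169; mL=1100/58981, mR=-200/169; mL+mR=-68700/58981 → advance -1; mR−mL=-70900/58981 → turn -1·90°
n=1: pose=(7,7,W); sL=25/29, sR=50/49; mL=-500/1421, mR=-50/49; mL+mR=-1950/1421 → advance -1; mR−mL=-950/1421 → turn -1·90°
n=2: pose=(8,7,N); sL=200/173, sR=40/73; mL=-11140/12629, mR=-40/73; mL+mR=-18060/12629 → advance -1; mR−mL=4220/12629 → turn +1·90°
n=3: pose=(8,6,W); sL=100/137, sR=100/113; mL=-4450/15481, mR=-100/113; mL+mR=-18150/15481 → advance -1; mR−mL=-9250/15481 → turn -1·90°
n=4: pose=(9,6,N); sL=40/41, sR=200/409; mL=-12260/16769, mR=-200/409; mL+mR=-20460/16769 → advance -1; mR−mL=4060/16769 → turn +1·90°

0 200/349 200/169 1100/58981 -200/169 7 6 S
1 25/29 50/49 -500/1421 -50/49 7 7 W
2 200/173 40/73 -11140/12629 -40/73 8 7 N
3 100/137 100/113 -4450/15481 -100/113 8 6 W
4 40/41 200/409 -12260/16769 -200/409 9 6 N
final 9 5 W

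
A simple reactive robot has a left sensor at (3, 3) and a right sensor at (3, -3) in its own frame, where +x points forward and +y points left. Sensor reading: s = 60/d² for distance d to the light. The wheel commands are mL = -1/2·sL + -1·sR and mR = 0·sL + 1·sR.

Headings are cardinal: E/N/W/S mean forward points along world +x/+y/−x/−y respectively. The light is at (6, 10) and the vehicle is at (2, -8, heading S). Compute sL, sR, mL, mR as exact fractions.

left sensor world pos  = (5, -11); dL² = 442
right sensor world pos = (-1, -11); dR² = 490
sL = 60/442 = 30/221
sR = 60/490 = 6/49
mL = -1/2·sL + -1·sR = -2061/10829
mR = 0·sL + 1·sR = 6/49

30/221 6/49 -2061/10829 6/49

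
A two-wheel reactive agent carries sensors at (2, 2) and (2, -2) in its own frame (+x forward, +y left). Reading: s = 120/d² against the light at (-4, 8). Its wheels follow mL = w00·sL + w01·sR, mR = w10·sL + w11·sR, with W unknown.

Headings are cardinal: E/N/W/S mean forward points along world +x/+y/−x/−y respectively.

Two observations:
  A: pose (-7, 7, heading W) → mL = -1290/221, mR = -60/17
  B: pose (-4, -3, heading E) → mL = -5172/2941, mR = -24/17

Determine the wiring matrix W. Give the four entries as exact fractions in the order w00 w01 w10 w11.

obs A: pose=(-7,7,W) → sL=60/17, sR=60/13, mL=-1290/221, mR=-60/17
obs B: pose=(-4,-3,E) → sL=24/17, sR=120/173, mL=-5172/2941, mR=-24/17
sensor matrix S = [[60/17, 60/13], [24/17, 120/173]]; det S = -155520/38233
solve [mL_A; mL_B] = S·[w00; w01] and [mR_A; mR_B] = S·[w10; w11]:
  w00 = -1, w01 = -1/2, w10 = -1, w11 = 0

-1 -1/2 -1 0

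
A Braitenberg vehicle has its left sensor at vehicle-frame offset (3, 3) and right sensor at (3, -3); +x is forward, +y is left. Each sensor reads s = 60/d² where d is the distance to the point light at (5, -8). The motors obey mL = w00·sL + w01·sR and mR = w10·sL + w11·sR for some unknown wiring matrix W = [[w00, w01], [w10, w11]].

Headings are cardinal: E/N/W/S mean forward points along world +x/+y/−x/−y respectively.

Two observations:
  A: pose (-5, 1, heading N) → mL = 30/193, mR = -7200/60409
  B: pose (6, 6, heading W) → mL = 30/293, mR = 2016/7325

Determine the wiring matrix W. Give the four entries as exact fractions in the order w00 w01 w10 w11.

obs A: pose=(-5,1,N) → sL=60/313, sR=60/193, mL=30/193, mR=-7200/60409
obs B: pose=(6,6,W) → sL=12/25, sR=60/293, mL=30/293, mR=2016/7325
sensor matrix S = [[60/313, 60/193], [12/25, 60/293]]; det S = -9732096/88499185
solve [mL_A; mL_B] = S·[w00; w01] and [mR_A; mR_B] = S·[w10; w11]:
  w00 = 0, w01 = 1/2, w10 = 1, w11 = -1

0 1/2 1 -1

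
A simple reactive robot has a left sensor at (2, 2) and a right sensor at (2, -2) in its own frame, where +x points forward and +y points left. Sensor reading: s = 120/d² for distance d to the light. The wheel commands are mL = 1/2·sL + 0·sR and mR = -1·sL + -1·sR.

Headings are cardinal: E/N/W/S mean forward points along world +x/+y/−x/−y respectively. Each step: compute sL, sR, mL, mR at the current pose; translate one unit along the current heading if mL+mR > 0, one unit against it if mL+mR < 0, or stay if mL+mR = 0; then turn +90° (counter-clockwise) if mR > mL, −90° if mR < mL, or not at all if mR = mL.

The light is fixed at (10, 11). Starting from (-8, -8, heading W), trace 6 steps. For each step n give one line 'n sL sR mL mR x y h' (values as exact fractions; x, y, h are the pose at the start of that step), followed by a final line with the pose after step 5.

n=0: pose=(-8,-8,W); sL=120/841, sR=120/689; mL=60/841, mR=-183600/579449; mL+mR=-142260/579449 → advance -1; mR−mL=-224940/579449 → turn -1·90°
n=1: pose=(-7,-8,N); sL=12/65, sR=60/257; mL=6/65, mR=-6984/16705; mL+mR=-5442/16705 → advance -1; mR−mL=-8526/16705 → turn -1·90°
n=2: pose=(-7,-9,E); sL=40/183, sR=120/709; mL=20/183, mR=-50320/129747; mL+mR=-36140/129747 → advance -1; mR−mL=-21500/43249 → turn -1·90°
n=3: pose=(-8,-9,S); sL=6/37, sR=30/221; mL=3/37, mR=-2436/8177; mL+mR=-1773/8177 → advance -1; mR−mL=-3099/8177 → turn -1·90°
n=4: pose=(-8,-8,W); sL=120/841, sR=120/689; mL=60/841, mR=-183600/579449; mL+mR=-142260/579449 → advance -1; mR−mL=-224940/579449 → turn -1·90°
n=5: pose=(-7,-8,N); sL=12/65, sR=60/257; mL=6/65, mR=-6984/16705; mL+mR=-5442/16705 → advance -1; mR−mL=-8526/16705 → turn -1·90°

0 120/841 120/689 60/841 -183600/579449 -8 -8 W
1 12/65 60/257 6/65 -6984/16705 -7 -8 N
2 40/183 120/709 20/183 -50320/129747 -7 -9 E
3 6/37 30/221 3/37 -2436/8177 -8 -9 S
4 120/841 120/689 60/841 -183600/579449 -8 -8 W
5 12/65 60/257 6/65 -6984/16705 -7 -8 N
final -7 -9 E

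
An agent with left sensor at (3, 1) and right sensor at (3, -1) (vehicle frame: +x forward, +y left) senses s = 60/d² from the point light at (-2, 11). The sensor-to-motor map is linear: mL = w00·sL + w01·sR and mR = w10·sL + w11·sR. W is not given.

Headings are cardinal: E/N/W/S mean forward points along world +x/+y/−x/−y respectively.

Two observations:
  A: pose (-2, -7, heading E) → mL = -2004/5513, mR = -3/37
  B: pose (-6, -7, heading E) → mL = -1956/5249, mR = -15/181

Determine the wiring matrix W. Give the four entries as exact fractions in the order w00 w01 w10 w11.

obs A: pose=(-2,-7,E) → sL=30/149, sR=6/37, mL=-2004/5513, mR=-3/37
obs B: pose=(-6,-7,E) → sL=6/29, sR=30/181, mL=-1956/5249, mR=-15/181
sensor matrix S = [[30/149, 6/37], [6/29, 30/181]]; det S = -5184/28937737
solve [mL_A; mL_B] = S·[w00; w01] and [mR_A; mR_B] = S·[w10; w11]:
  w00 = -1, w01 = -1, w10 = 0, w11 = -1/2

-1 -1 0 -1/2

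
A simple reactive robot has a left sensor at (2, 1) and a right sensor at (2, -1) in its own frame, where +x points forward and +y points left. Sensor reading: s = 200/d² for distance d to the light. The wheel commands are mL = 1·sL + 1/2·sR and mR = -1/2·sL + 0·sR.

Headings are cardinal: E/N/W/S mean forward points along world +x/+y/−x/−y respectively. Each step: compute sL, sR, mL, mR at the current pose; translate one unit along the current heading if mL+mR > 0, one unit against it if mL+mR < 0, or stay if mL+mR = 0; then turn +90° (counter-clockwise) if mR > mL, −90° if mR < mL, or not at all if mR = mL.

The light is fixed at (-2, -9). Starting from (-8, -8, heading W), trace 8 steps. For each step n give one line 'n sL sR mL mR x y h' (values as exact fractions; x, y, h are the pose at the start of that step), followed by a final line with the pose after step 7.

n=0: pose=(-8,-8,W); sL=25/8, sR=50/17; mL=625/136, mR=-25/16; mL+mR=825/272 → advance +1; mR−mL=-1675/272 → turn -1·90°
n=1: pose=(-9,-8,N); sL=200/73, sR=40/9; mL=3260/657, mR=-100/73; mL+mR=2360/657 → advance +1; mR−mL=-4160/657 → turn -1·90°
n=2: pose=(-9,-7,E); sL=100/17, sR=100/13; mL=2150/221, mR=-50/17; mL+mR=1500/221 → advance +1; mR−mL=-2800/221 → turn -1·90°
n=3: pose=(-8,-7,S); sL=8, sR=200/49; mL=492/49, mR=-4; mL+mR=296/49 → advance +1; mR−mL=-688/49 → turn -1·90°
n=4: pose=(-8,-8,W); sL=25/8, sR=50/17; mL=625/136, mR=-25/16; mL+mR=825/272 → advance +1; mR−mL=-1675/272 → turn -1·90°
n=5: pose=(-9,-8,N); sL=200/73, sR=40/9; mL=3260/657, mR=-100/73; mL+mR=2360/657 → advance +1; mR−mL=-4160/657 → turn -1·90°
n=6: pose=(-9,-7,E); sL=100/17, sR=100/13; mL=2150/221, mR=-50/17; mL+mR=1500/221 → advance +1; mR−mL=-2800/221 → turn -1·90°
n=7: pose=(-8,-7,S); sL=8, sR=200/49; mL=492/49, mR=-4; mL+mR=296/49 → advance +1; mR−mL=-688/49 → turn -1·90°

0 25/8 50/17 625/136 -25/16 -8 -8 W
1 200/73 40/9 3260/657 -100/73 -9 -8 N
2 100/17 100/13 2150/221 -50/17 -9 -7 E
3 8 200/49 492/49 -4 -8 -7 S
4 25/8 50/17 625/136 -25/16 -8 -8 W
5 200/73 40/9 3260/657 -100/73 -9 -8 N
6 100/17 100/13 2150/221 -50/17 -9 -7 E
7 8 200/49 492/49 -4 -8 -7 S
final -8 -8 W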